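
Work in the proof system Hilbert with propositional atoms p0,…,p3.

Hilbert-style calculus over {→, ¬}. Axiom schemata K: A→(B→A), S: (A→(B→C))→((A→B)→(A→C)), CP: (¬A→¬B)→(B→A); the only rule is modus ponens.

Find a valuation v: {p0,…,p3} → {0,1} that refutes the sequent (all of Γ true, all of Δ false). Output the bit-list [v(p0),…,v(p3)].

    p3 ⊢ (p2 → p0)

Search for a countermodel by truth-table:
  v=0000: Γ:[p3=F] Δ:[(p2 → p0)=T] refutes=False
  v=0001: Γ:[p3=T] Δ:[(p2 → p0)=T] refutes=False
  v=0010: Γ:[p3=F] Δ:[(p2 → p0)=F] refutes=False
  v=0011: Γ:[p3=T] Δ:[(p2 → p0)=F] refutes=True  ← countermodel

Result: [0, 0, 1, 1]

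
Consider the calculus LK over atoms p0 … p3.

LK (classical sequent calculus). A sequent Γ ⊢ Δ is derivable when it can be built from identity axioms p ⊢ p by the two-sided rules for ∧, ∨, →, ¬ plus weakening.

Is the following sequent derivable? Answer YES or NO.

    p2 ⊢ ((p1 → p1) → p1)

Enumerate valuations to refute Γ ⊢ Δ:
  v=0000: Γ:[p2=F] Δ:[((p1 → p1) → p1)=F] refutes=False
  v=0001: Γ:[p2=F] Δ:[((p1 → p1) → p1)=F] refutes=False
  v=0010: Γ:[p2=T] Δ:[((p1 → p1) → p1)=F] refutes=True  ← countermodel

Result: NO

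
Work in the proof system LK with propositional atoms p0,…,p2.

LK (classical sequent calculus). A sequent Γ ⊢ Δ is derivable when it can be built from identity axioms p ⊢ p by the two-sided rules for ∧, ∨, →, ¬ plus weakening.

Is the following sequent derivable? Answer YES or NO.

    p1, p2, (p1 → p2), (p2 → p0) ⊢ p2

Derivation trace:
[→L] p1, p2, (p1 → p2), (p2 → p0) ⊢ p2
  [Ax] p2 ⊢ p2
  [WL] p1, (p1 → p2), p0 ⊢ p2
    [→L] p1, (p1 → p2) ⊢ p2
      [Ax] p1 ⊢ p1
      [Ax] p2 ⊢ p2

Result: YES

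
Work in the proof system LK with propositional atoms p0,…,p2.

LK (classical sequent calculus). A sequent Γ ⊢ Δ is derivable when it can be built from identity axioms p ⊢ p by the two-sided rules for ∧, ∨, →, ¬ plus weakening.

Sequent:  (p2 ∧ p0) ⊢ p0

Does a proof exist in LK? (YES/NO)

Derivation (root first):
[∧L] (p2 ∧ p0) ⊢ p0
  [WL] p0, p2 ⊢ p0
    [Ax] p0 ⊢ p0

Result: YES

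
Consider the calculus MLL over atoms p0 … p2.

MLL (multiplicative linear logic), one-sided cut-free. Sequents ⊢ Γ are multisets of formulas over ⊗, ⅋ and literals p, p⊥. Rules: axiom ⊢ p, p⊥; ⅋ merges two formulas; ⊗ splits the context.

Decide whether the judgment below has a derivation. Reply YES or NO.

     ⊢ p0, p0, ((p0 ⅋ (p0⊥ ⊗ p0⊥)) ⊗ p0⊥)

Derivation (root first):
[⊗]  ⊢ p0, p0, ((p0 ⅋ (p0⊥ ⊗ p0⊥)) ⊗ p0⊥)
  [⅋]  ⊢ p0, (p0 ⅋ (p0⊥ ⊗ p0⊥))
    [⊗]  ⊢ p0, p0, (p0⊥ ⊗ p0⊥)
      [Ax]  ⊢ p0, p0⊥
      [Ax]  ⊢ p0, p0⊥
  [Ax]  ⊢ p0, p0⊥

Result: YES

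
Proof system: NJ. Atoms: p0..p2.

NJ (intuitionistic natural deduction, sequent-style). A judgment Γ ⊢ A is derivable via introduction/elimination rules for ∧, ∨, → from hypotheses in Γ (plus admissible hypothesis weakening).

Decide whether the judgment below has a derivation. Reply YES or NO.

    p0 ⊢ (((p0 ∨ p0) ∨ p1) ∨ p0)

Proof tree:
[∨I₁] p0 ⊢ (((p0 ∨ p0) ∨ p1) ∨ p0)
  [∨I₁] p0 ⊢ ((p0 ∨ p0) ∨ p1)
    [∨I₁] p0 ⊢ (p0 ∨ p0)
      [Ax] p0 ⊢ p0

Result: YES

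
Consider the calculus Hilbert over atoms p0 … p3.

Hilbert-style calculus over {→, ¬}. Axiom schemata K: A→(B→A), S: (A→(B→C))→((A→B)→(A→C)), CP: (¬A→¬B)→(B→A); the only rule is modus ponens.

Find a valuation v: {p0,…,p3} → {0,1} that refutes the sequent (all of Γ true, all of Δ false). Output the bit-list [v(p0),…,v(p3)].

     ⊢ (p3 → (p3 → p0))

Truth-table refutation:
  v=0000: Γ:[] Δ:[(p3 → (p3 → p0))=T] refutes=False
  v=0001: Γ:[] Δ:[(p3 → (p3 → p0))=F] refutes=True  ← countermodel

Result: [0, 0, 0, 1]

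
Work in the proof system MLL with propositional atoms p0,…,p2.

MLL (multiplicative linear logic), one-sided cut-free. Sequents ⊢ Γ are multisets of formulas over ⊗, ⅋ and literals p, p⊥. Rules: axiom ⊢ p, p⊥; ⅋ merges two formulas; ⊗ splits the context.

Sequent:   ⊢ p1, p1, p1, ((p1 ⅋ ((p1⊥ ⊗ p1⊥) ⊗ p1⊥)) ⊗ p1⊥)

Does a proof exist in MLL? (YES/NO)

Proof tree:
[⊗]  ⊢ p1, p1, p1, ((p1 ⅋ ((p1⊥ ⊗ p1⊥) ⊗ p1⊥)) ⊗ p1⊥)
  [⅋]  ⊢ p1, p1, (p1 ⅋ ((p1⊥ ⊗ p1⊥) ⊗ p1⊥))
    [⊗]  ⊢ p1, p1, p1, ((p1⊥ ⊗ p1⊥) ⊗ p1⊥)
      [⊗]  ⊢ p1, p1, (p1⊥ ⊗ p1⊥)
        [Ax]  ⊢ p1, p1⊥
        [Ax]  ⊢ p1, p1⊥
      [Ax]  ⊢ p1, p1⊥
  [Ax]  ⊢ p1, p1⊥

Result: YES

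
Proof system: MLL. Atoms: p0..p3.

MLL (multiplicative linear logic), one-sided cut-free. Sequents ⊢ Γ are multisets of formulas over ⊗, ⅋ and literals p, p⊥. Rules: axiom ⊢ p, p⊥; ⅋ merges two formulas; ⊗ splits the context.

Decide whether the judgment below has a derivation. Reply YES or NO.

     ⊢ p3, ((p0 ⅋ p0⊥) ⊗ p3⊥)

Derivation (root first):
[⊗]  ⊢ p3, ((p0 ⅋ p0⊥) ⊗ p3⊥)
  [⅋]  ⊢ (p0 ⅋ p0⊥)
    [Ax]  ⊢ p0, p0⊥
  [Ax]  ⊢ p3, p3⊥

Result: YES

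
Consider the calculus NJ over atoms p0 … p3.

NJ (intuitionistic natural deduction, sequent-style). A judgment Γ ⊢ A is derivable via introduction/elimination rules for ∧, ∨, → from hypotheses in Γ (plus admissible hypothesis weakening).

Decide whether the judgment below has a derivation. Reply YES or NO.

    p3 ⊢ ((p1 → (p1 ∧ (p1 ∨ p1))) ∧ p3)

Derivation (root first):
[∧I] p3 ⊢ ((p1 → (p1 ∧ (p1 ∨ p1))) ∧ p3)
  [→I]  ⊢ (p1 → (p1 ∧ (p1 ∨ p1)))
    [∧I] p1 ⊢ (p1 ∧ (p1 ∨ p1))
      [Ax] p1 ⊢ p1
      [∨I₁] p1 ⊢ (p1 ∨ p1)
        [Ax] p1 ⊢ p1
  [Ax] p3 ⊢ p3

Result: YES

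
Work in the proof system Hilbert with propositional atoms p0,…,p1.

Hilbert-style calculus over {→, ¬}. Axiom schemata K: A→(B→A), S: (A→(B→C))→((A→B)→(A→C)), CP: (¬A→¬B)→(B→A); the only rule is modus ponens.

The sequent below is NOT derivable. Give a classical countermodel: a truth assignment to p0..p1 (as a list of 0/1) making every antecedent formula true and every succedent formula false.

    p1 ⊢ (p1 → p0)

Truth-table refutation:
  v=00: Γ:[p1=F] Δ:[(p1 → p0)=T] refutes=False
  v=01: Γ:[p1=T] Δ:[(p1 → p0)=F] refutes=True  ← countermodel

Result: [0, 1]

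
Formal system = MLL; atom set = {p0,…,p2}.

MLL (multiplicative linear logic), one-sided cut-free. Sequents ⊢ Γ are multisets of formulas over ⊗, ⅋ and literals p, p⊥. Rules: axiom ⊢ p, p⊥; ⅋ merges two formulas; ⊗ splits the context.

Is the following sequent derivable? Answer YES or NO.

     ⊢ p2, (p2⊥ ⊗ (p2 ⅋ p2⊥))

Proof tree:
[⊗]  ⊢ p2, (p2⊥ ⊗ (p2 ⅋ p2⊥))
  [Ax]  ⊢ p2, p2⊥
  [⅋]  ⊢ (p2 ⅋ p2⊥)
    [Ax]  ⊢ p2, p2⊥

Result: YES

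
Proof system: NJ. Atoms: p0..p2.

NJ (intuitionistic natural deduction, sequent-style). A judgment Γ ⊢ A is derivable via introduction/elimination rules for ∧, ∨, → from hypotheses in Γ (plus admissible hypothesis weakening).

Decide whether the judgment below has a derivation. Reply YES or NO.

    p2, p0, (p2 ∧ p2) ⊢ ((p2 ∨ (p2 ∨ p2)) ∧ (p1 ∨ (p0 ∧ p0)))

Derivation (root first):
[Wk] p2, p0, (p2 ∧ p2) ⊢ ((p2 ∨ (p2 ∨ p2)) ∧ (p1 ∨ (p0 ∧ p0)))
  [∧I] p2, p0 ⊢ ((p2 ∨ (p2 ∨ p2)) ∧ (p1 ∨ (p0 ∧ p0)))
    [∨I₂] p2 ⊢ (p2 ∨ (p2 ∨ p2))
      [∨I₂] p2 ⊢ (p2 ∨ p2)
        [Ax] p2 ⊢ p2
    [∨I₂] p0 ⊢ (p1 ∨ (p0 ∧ p0))
      [∧I] p0 ⊢ (p0 ∧ p0)
        [Ax] p0 ⊢ p0
        [Ax] p0 ⊢ p0

Result: YES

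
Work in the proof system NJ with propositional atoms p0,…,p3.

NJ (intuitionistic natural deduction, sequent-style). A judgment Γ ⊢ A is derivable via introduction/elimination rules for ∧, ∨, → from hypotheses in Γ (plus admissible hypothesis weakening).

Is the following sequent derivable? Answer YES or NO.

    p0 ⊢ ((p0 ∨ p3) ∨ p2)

Proof tree:
[∨I₁] p0 ⊢ ((p0 ∨ p3) ∨ p2)
  [∨I₁] p0 ⊢ (p0 ∨ p3)
    [Ax] p0 ⊢ p0

Result: YES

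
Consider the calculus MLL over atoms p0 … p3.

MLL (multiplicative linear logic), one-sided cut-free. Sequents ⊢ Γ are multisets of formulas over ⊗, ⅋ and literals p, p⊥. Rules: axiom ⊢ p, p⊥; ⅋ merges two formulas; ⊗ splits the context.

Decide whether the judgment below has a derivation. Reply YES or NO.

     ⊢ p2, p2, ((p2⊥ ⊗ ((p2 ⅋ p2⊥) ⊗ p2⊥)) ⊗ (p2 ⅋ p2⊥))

Derivation trace:
[⊗]  ⊢ p2, p2, ((p2⊥ ⊗ ((p2 ⅋ p2⊥) ⊗ p2⊥)) ⊗ (p2 ⅋ p2⊥))
  [⊗]  ⊢ p2, p2, (p2⊥ ⊗ ((p2 ⅋ p2⊥) ⊗ p2⊥))
    [Ax]  ⊢ p2, p2⊥
    [⊗]  ⊢ p2, ((p2 ⅋ p2⊥) ⊗ p2⊥)
      [⅋]  ⊢ (p2 ⅋ p2⊥)
        [Ax]  ⊢ p2, p2⊥
      [Ax]  ⊢ p2, p2⊥
  [⅋]  ⊢ (p2 ⅋ p2⊥)
    [Ax]  ⊢ p2, p2⊥

Result: YES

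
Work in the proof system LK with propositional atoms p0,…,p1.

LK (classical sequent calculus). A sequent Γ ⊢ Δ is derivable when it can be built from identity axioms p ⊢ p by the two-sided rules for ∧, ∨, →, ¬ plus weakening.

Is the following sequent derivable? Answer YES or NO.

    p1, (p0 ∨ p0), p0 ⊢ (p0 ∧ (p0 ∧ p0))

Derivation trace:
[∧R] p1, (p0 ∨ p0), p0 ⊢ (p0 ∧ (p0 ∧ p0))
  [WL] p0, p1 ⊢ p0
    [Ax] p0 ⊢ p0
  [∧R] (p0 ∨ p0), p0 ⊢ (p0 ∧ p0)
    [Ax] p0 ⊢ p0
    [∨L] (p0 ∨ p0) ⊢ p0
      [Ax] p0 ⊢ p0
      [Ax] p0 ⊢ p0

Result: YES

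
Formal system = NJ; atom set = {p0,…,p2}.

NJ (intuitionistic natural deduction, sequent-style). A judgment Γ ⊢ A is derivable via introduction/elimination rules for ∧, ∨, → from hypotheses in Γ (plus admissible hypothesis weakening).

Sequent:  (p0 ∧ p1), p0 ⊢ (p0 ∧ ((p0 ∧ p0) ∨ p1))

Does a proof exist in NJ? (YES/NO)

Derivation trace:
[∧I] (p0 ∧ p1), p0 ⊢ (p0 ∧ ((p0 ∧ p0) ∨ p1))
  [Wk] p0, (p0 ∧ p1) ⊢ p0
    [Ax] p0 ⊢ p0
  [∨I₁] p0 ⊢ ((p0 ∧ p0) ∨ p1)
    [∧I] p0 ⊢ (p0 ∧ p0)
      [Ax] p0 ⊢ p0
      [Ax] p0 ⊢ p0

Result: YES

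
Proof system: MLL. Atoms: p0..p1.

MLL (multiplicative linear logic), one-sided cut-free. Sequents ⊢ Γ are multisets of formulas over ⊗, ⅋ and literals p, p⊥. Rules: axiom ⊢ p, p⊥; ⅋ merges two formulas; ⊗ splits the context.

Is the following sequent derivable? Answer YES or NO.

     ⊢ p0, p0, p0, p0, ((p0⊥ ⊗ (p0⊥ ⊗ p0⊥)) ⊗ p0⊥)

Proof tree:
[⊗]  ⊢ p0, p0, p0, p0, ((p0⊥ ⊗ (p0⊥ ⊗ p0⊥)) ⊗ p0⊥)
  [⊗]  ⊢ p0, p0, p0, (p0⊥ ⊗ (p0⊥ ⊗ p0⊥))
    [Ax]  ⊢ p0, p0⊥
    [⊗]  ⊢ p0, p0, (p0⊥ ⊗ p0⊥)
      [Ax]  ⊢ p0, p0⊥
      [Ax]  ⊢ p0, p0⊥
  [Ax]  ⊢ p0, p0⊥

Result: YES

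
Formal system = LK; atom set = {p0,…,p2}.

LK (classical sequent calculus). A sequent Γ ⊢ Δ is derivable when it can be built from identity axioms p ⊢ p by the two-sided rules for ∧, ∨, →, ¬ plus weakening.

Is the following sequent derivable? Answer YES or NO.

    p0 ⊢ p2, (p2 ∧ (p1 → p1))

Enumerate valuations to refute Γ ⊢ Δ:
  v=000: Γ:[p0=F] Δ:[p2=F, (p2 ∧ (p1 → p1))=F] refutes=False
  v=001: Γ:[p0=F] Δ:[p2=T, (p2 ∧ (p1 → p1))=T] refutes=False
  v=010: Γ:[p0=F] Δ:[p2=F, (p2 ∧ (p1 → p1))=F] refutes=False
  v=011: Γ:[p0=F] Δ:[p2=T, (p2 ∧ (p1 → p1))=T] refutes=False
  v=100: Γ:[p0=T] Δ:[p2=F, (p2 ∧ (p1 → p1))=F] refutes=True  ← countermodel

Result: NO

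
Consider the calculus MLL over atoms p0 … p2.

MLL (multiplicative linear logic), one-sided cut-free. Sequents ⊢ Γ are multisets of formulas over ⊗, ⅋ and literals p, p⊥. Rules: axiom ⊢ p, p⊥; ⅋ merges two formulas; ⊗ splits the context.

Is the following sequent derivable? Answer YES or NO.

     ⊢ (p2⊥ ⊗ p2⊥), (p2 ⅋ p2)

Derivation trace:
[⅋]  ⊢ (p2⊥ ⊗ p2⊥), (p2 ⅋ p2)
  [⊗]  ⊢ p2, p2, (p2⊥ ⊗ p2⊥)
    [Ax]  ⊢ p2, p2⊥
    [Ax]  ⊢ p2, p2⊥

Result: YES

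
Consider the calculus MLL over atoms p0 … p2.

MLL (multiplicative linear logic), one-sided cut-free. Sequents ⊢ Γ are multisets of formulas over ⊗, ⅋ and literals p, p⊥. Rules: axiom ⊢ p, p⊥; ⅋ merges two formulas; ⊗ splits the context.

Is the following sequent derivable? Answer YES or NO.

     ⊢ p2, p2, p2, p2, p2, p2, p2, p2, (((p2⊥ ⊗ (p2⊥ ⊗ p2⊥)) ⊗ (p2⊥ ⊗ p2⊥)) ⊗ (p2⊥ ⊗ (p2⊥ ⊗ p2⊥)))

Derivation (root first):
[⊗]  ⊢ p2, p2, p2, p2, p2, p2, p2, p2, (((p2⊥ ⊗ (p2⊥ ⊗ p2⊥)) ⊗ (p2⊥ ⊗ p2⊥)) ⊗ (p2⊥ ⊗ (p2⊥ ⊗ p2⊥)))
  [⊗]  ⊢ p2, p2, p2, p2, p2, ((p2⊥ ⊗ (p2⊥ ⊗ p2⊥)) ⊗ (p2⊥ ⊗ p2⊥))
    [⊗]  ⊢ p2, p2, p2, (p2⊥ ⊗ (p2⊥ ⊗ p2⊥))
      [Ax]  ⊢ p2, p2⊥
      [⊗]  ⊢ p2, p2, (p2⊥ ⊗ p2⊥)
        [Ax]  ⊢ p2, p2⊥
        [Ax]  ⊢ p2, p2⊥
    [⊗]  ⊢ p2, p2, (p2⊥ ⊗ p2⊥)
      [Ax]  ⊢ p2, p2⊥
      [Ax]  ⊢ p2, p2⊥
  [⊗]  ⊢ p2, p2, p2, (p2⊥ ⊗ (p2⊥ ⊗ p2⊥))
    [Ax]  ⊢ p2, p2⊥
    [⊗]  ⊢ p2, p2, (p2⊥ ⊗ p2⊥)
      [Ax]  ⊢ p2, p2⊥
      [Ax]  ⊢ p2, p2⊥

Result: YES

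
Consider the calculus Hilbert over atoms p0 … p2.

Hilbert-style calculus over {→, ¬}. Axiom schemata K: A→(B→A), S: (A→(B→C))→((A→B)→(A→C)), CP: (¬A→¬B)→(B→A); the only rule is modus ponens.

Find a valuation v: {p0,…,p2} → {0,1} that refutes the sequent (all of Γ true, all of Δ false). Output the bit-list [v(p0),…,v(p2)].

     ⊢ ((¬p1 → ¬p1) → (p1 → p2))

Search for a countermodel by truth-table:
  v=000: Γ:[] Δ:[((¬p1 → ¬p1) → (p1 → p2))=T] refutes=False
  v=001: Γ:[] Δ:[((¬p1 → ¬p1) → (p1 → p2))=T] refutes=False
  v=010: Γ:[] Δ:[((¬p1 → ¬p1) → (p1 → p2))=F] refutes=True  ← countermodel

Result: [0, 1, 0]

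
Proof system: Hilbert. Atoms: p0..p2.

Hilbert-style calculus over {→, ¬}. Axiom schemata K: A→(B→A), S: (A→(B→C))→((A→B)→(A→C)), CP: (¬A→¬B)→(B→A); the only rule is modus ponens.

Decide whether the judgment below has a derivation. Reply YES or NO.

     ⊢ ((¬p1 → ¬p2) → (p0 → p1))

Enumerate valuations to refute Γ ⊢ Δ:
  v=000: Γ:[] Δ:[((¬p1 → ¬p2) → (p0 → p1))=T] refutes=False
  v=001: Γ:[] Δ:[((¬p1 → ¬p2) → (p0 → p1))=T] refutes=False
  v=010: Γ:[] Δ:[((¬p1 → ¬p2) → (p0 → p1))=T] refutes=False
  v=011: Γ:[] Δ:[((¬p1 → ¬p2) → (p0 → p1))=T] refutes=False
  v=100: Γ:[] Δ:[((¬p1 → ¬p2) → (p0 → p1))=F] refutes=True  ← countermodel

Result: NO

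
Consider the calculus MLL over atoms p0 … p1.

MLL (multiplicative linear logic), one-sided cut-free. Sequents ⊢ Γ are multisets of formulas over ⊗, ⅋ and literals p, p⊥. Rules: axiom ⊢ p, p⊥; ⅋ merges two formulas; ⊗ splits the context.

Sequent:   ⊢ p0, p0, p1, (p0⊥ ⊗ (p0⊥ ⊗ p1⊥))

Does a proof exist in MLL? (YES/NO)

Proof tree:
[⊗]  ⊢ p0, p0, p1, (p0⊥ ⊗ (p0⊥ ⊗ p1⊥))
  [Ax]  ⊢ p0, p0⊥
  [⊗]  ⊢ p0, p1, (p0⊥ ⊗ p1⊥)
    [Ax]  ⊢ p0, p0⊥
    [Ax]  ⊢ p1, p1⊥

Result: YES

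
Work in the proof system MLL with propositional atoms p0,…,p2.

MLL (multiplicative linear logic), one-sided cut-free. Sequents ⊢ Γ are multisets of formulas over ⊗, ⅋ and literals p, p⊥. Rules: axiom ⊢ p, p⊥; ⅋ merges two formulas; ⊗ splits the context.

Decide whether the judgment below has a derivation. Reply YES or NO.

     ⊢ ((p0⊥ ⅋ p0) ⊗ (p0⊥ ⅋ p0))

Derivation trace:
[⊗]  ⊢ ((p0⊥ ⅋ p0) ⊗ (p0⊥ ⅋ p0))
  [⅋]  ⊢ (p0⊥ ⅋ p0)
    [Ax]  ⊢ p0, p0⊥
  [⅋]  ⊢ (p0⊥ ⅋ p0)
    [Ax]  ⊢ p0, p0⊥

Result: YES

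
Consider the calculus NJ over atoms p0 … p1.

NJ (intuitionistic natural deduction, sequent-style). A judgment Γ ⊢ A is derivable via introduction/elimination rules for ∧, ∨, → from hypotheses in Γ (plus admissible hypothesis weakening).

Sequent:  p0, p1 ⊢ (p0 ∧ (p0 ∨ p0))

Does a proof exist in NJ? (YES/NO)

Proof tree:
[Wk] p0, p1 ⊢ (p0 ∧ (p0 ∨ p0))
  [∧I] p0 ⊢ (p0 ∧ (p0 ∨ p0))
    [Ax] p0 ⊢ p0
    [∨I₂] p0 ⊢ (p0 ∨ p0)
      [Ax] p0 ⊢ p0

Result: YES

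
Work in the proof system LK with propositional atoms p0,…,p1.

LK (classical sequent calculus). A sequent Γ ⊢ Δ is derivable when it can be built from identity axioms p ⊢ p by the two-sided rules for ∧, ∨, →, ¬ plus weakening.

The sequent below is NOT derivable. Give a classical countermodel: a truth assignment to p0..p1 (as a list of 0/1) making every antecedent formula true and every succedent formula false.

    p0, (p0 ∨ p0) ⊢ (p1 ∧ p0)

Enumerate valuations to refute Γ ⊢ Δ:
  v=00: Γ:[p0=F, (p0 ∨ p0)=F] Δ:[(p1 ∧ p0)=F] refutes=False
  v=01: Γ:[p0=F, (p0 ∨ p0)=F] Δ:[(p1 ∧ p0)=F] refutes=False
  v=10: Γ:[p0=T, (p0 ∨ p0)=T] Δ:[(p1 ∧ p0)=F] refutes=True  ← countermodel

Result: [1, 0]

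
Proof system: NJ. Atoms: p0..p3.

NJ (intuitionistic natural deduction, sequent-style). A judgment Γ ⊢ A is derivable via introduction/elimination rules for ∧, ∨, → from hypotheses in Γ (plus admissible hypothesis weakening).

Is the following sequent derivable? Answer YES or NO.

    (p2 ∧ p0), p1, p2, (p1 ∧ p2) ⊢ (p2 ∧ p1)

Derivation trace:
[∧I] (p2 ∧ p0), p1, p2, (p1 ∧ p2) ⊢ (p2 ∧ p1)
  [Ax] p2 ⊢ p2
  [Wk] p1, (p1 ∧ p2), (p2 ∧ p0) ⊢ p1
    [Wk] p1, (p1 ∧ p2) ⊢ p1
      [Ax] p1 ⊢ p1

Result: YES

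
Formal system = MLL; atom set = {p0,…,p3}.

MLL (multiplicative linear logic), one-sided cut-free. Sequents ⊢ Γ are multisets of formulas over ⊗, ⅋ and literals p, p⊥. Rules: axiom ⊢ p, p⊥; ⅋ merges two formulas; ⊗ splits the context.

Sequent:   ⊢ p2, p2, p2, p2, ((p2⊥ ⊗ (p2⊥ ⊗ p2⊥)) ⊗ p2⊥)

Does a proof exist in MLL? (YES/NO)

Proof tree:
[⊗]  ⊢ p2, p2, p2, p2, ((p2⊥ ⊗ (p2⊥ ⊗ p2⊥)) ⊗ p2⊥)
  [⊗]  ⊢ p2, p2, p2, (p2⊥ ⊗ (p2⊥ ⊗ p2⊥))
    [Ax]  ⊢ p2, p2⊥
    [⊗]  ⊢ p2, p2, (p2⊥ ⊗ p2⊥)
      [Ax]  ⊢ p2, p2⊥
      [Ax]  ⊢ p2, p2⊥
  [Ax]  ⊢ p2, p2⊥

Result: YES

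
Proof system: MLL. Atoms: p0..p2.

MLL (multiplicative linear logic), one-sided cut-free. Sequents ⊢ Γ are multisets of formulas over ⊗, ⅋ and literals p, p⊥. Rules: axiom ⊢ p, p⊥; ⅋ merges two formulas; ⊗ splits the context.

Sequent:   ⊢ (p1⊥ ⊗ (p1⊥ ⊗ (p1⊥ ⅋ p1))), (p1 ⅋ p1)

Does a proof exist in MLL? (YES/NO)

Proof tree:
[⅋]  ⊢ (p1⊥ ⊗ (p1⊥ ⊗ (p1⊥ ⅋ p1))), (p1 ⅋ p1)
  [⊗]  ⊢ p1, p1, (p1⊥ ⊗ (p1⊥ ⊗ (p1⊥ ⅋ p1)))
    [Ax]  ⊢ p1, p1⊥
    [⊗]  ⊢ p1, (p1⊥ ⊗ (p1⊥ ⅋ p1))
      [Ax]  ⊢ p1, p1⊥
      [⅋]  ⊢ (p1⊥ ⅋ p1)
        [Ax]  ⊢ p1, p1⊥

Result: YES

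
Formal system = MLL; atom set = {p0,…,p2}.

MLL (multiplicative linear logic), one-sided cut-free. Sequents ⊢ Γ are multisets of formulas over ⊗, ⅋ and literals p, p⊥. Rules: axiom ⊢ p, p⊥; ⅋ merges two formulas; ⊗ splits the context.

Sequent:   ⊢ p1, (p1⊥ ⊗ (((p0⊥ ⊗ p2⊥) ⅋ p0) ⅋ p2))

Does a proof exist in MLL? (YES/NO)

Derivation (root first):
[⊗]  ⊢ p1, (p1⊥ ⊗ (((p0⊥ ⊗ p2⊥) ⅋ p0) ⅋ p2))
  [Ax]  ⊢ p1, p1⊥
  [⅋]  ⊢ (((p0⊥ ⊗ p2⊥) ⅋ p0) ⅋ p2)
    [⅋]  ⊢ p2, ((p0⊥ ⊗ p2⊥) ⅋ p0)
      [⊗]  ⊢ p0, p2, (p0⊥ ⊗ p2⊥)
        [Ax]  ⊢ p0, p0⊥
        [Ax]  ⊢ p2, p2⊥

Result: YES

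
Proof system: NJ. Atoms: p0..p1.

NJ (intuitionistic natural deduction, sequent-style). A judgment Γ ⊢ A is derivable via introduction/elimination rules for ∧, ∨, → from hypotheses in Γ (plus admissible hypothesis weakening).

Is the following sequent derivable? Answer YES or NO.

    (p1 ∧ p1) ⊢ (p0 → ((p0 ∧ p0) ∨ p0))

Derivation trace:
[Wk] (p1 ∧ p1) ⊢ (p0 → ((p0 ∧ p0) ∨ p0))
  [→I]  ⊢ (p0 → ((p0 ∧ p0) ∨ p0))
    [∨I₁] p0 ⊢ ((p0 ∧ p0) ∨ p0)
      [∧I] p0 ⊢ (p0 ∧ p0)
        [Ax] p0 ⊢ p0
        [Ax] p0 ⊢ p0

Result: YES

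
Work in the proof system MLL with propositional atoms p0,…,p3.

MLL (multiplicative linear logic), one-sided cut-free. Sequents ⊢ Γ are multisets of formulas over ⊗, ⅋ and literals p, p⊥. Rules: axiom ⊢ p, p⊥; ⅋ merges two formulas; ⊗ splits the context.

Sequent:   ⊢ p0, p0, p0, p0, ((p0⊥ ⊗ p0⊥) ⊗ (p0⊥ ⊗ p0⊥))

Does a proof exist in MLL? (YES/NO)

Derivation (root first):
[⊗]  ⊢ p0, p0, p0, p0, ((p0⊥ ⊗ p0⊥) ⊗ (p0⊥ ⊗ p0⊥))
  [⊗]  ⊢ p0, p0, (p0⊥ ⊗ p0⊥)
    [Ax]  ⊢ p0, p0⊥
    [Ax]  ⊢ p0, p0⊥
  [⊗]  ⊢ p0, p0, (p0⊥ ⊗ p0⊥)
    [Ax]  ⊢ p0, p0⊥
    [Ax]  ⊢ p0, p0⊥

Result: YES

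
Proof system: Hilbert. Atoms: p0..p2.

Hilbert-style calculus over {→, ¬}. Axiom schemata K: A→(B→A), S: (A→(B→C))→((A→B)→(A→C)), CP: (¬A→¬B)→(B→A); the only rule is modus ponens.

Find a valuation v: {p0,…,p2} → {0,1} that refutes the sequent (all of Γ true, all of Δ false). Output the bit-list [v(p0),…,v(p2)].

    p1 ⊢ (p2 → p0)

Enumerate valuations to refute Γ ⊢ Δ:
  v=000: Γ:[p1=F] Δ:[(p2 → p0)=T] refutes=False
  v=001: Γ:[p1=F] Δ:[(p2 → p0)=F] refutes=False
  v=010: Γ:[p1=T] Δ:[(p2 → p0)=T] refutes=False
  v=011: Γ:[p1=T] Δ:[(p2 → p0)=F] refutes=True  ← countermodel

Result: [0, 1, 1]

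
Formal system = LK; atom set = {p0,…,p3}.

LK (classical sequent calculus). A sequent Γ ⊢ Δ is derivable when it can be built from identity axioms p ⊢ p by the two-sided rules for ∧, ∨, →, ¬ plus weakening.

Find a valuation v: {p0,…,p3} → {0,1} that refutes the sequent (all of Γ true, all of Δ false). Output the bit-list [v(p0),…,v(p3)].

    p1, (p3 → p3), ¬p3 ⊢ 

Truth-table refutation:
  v=0000: Γ:[p1=F, (p3 → p3)=T, ¬p3=T] Δ:[] refutes=False
  v=0001: Γ:[p1=F, (p3 → p3)=T, ¬p3=F] Δ:[] refutes=False
  v=0010: Γ:[p1=F, (p3 → p3)=T, ¬p3=T] Δ:[] refutes=False
  v=0011: Γ:[p1=F, (p3 → p3)=T, ¬p3=F] Δ:[] refutes=False
  v=0100: Γ:[p1=T, (p3 → p3)=T, ¬p3=T] Δ:[] refutes=True  ← countermodel

Result: [0, 1, 0, 0]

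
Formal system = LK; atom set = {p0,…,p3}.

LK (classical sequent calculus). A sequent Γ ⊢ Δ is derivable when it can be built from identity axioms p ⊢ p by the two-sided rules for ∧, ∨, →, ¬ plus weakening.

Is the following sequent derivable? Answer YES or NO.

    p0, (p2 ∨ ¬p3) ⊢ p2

Enumerate valuations to refute Γ ⊢ Δ:
  v=0000: Γ:[p0=F, (p2 ∨ ¬p3)=T] Δ:[p2=F] refutes=False
  v=0001: Γ:[p0=F, (p2 ∨ ¬p3)=F] Δ:[p2=F] refutes=False
  v=0010: Γ:[p0=F, (p2 ∨ ¬p3)=T] Δ:[p2=T] refutes=False
  v=0011: Γ:[p0=F, (p2 ∨ ¬p3)=T] Δ:[p2=T] refutes=False
  v=0100: Γ:[p0=F, (p2 ∨ ¬p3)=T] Δ:[p2=F] refutes=False
  v=0101: Γ:[p0=F, (p2 ∨ ¬p3)=F] Δ:[p2=F] refutes=False
  v=0110: Γ:[p0=F, (p2 ∨ ¬p3)=T] Δ:[p2=T] refutes=False
  v=0111: Γ:[p0=F, (p2 ∨ ¬p3)=T] Δ:[p2=T] refutes=False
  v=1000: Γ:[p0=T, (p2 ∨ ¬p3)=T] Δ:[p2=F] refutes=True  ← countermodel

Result: NO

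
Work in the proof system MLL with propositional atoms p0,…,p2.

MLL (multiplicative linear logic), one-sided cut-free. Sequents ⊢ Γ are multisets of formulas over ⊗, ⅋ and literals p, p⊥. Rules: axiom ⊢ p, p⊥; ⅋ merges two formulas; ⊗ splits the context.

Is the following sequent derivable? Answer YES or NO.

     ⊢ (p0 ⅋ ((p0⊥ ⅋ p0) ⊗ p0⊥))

Derivation trace:
[⅋]  ⊢ (p0 ⅋ ((p0⊥ ⅋ p0) ⊗ p0⊥))
  [⊗]  ⊢ p0, ((p0⊥ ⅋ p0) ⊗ p0⊥)
    [⅋]  ⊢ (p0⊥ ⅋ p0)
      [Ax]  ⊢ p0, p0⊥
    [Ax]  ⊢ p0, p0⊥

Result: YES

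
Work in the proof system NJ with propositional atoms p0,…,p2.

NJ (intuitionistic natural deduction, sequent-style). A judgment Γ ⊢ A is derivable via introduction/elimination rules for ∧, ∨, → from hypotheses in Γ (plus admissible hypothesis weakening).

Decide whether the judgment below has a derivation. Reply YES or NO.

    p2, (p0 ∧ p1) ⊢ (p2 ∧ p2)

Proof tree:
[Wk] p2, (p0 ∧ p1) ⊢ (p2 ∧ p2)
  [∧I] p2 ⊢ (p2 ∧ p2)
    [Ax] p2 ⊢ p2
    [Ax] p2 ⊢ p2

Result: YES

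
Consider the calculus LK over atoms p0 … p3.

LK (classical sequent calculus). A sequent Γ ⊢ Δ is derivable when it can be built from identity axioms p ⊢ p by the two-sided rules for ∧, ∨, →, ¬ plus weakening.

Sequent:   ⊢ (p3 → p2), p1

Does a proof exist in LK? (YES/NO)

Truth-table refutation:
  v=0000: Γ:[] Δ:[(p3 → p2)=T, p1=F] refutes=False
  v=0001: Γ:[] Δ:[(p3 → p2)=F, p1=F] refutes=True  ← countermodel

Result: NO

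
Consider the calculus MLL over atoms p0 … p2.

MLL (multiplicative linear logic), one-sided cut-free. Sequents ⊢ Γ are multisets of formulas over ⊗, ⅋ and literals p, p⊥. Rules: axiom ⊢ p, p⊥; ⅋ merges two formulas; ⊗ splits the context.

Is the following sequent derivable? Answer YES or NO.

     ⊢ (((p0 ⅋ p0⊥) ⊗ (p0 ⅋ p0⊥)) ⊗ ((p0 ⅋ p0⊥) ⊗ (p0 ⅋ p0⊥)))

Derivation trace:
[⊗]  ⊢ (((p0 ⅋ p0⊥) ⊗ (p0 ⅋ p0⊥)) ⊗ ((p0 ⅋ p0⊥) ⊗ (p0 ⅋ p0⊥)))
  [⊗]  ⊢ ((p0 ⅋ p0⊥) ⊗ (p0 ⅋ p0⊥))
    [⅋]  ⊢ (p0 ⅋ p0⊥)
      [Ax]  ⊢ p0, p0⊥
    [⅋]  ⊢ (p0 ⅋ p0⊥)
      [Ax]  ⊢ p0, p0⊥
  [⊗]  ⊢ ((p0 ⅋ p0⊥) ⊗ (p0 ⅋ p0⊥))
    [⅋]  ⊢ (p0 ⅋ p0⊥)
      [Ax]  ⊢ p0, p0⊥
    [⅋]  ⊢ (p0 ⅋ p0⊥)
      [Ax]  ⊢ p0, p0⊥

Result: YES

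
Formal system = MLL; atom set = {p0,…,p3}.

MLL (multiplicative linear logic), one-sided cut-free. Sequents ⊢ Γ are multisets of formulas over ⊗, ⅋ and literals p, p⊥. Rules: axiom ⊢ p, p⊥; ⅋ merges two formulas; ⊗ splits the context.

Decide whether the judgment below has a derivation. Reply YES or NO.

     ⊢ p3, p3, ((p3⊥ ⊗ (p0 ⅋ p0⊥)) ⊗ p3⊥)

Derivation (root first):
[⊗]  ⊢ p3, p3, ((p3⊥ ⊗ (p0 ⅋ p0⊥)) ⊗ p3⊥)
  [⊗]  ⊢ p3, (p3⊥ ⊗ (p0 ⅋ p0⊥))
    [Ax]  ⊢ p3, p3⊥
    [⅋]  ⊢ (p0 ⅋ p0⊥)
      [Ax]  ⊢ p0, p0⊥
  [Ax]  ⊢ p3, p3⊥

Result: YES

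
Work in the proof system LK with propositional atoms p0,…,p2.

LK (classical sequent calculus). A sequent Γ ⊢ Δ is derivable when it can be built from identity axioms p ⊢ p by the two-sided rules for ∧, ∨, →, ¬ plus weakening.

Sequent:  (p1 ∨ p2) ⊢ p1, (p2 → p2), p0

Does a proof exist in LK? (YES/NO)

Derivation trace:
[∨L] (p1 ∨ p2) ⊢ p1, (p2 → p2), p0
  [Ax] p1 ⊢ p1
  [→R] p2 ⊢ p0, (p2 → p2)
    [WR] p2, p2 ⊢ p2, p0
      [WL] p2, p2 ⊢ p2
        [Ax] p2 ⊢ p2

Result: YES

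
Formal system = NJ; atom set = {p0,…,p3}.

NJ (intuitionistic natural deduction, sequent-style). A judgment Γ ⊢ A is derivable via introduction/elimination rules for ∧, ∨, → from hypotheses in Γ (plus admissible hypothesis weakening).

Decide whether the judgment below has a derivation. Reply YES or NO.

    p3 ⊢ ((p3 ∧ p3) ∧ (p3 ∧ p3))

Derivation trace:
[∧I] p3 ⊢ ((p3 ∧ p3) ∧ (p3 ∧ p3))
  [∧I] p3 ⊢ (p3 ∧ p3)
    [Ax] p3 ⊢ p3
    [Ax] p3 ⊢ p3
  [∧I] p3 ⊢ (p3 ∧ p3)
    [Ax] p3 ⊢ p3
    [Ax] p3 ⊢ p3

Result: YES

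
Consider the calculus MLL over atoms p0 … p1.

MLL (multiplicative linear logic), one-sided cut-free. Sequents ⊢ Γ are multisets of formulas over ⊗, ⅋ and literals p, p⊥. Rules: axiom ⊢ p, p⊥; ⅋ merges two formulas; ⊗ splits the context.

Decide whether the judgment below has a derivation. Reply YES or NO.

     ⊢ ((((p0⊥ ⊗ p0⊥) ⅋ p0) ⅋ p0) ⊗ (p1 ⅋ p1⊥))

Derivation trace:
[⊗]  ⊢ ((((p0⊥ ⊗ p0⊥) ⅋ p0) ⅋ p0) ⊗ (p1 ⅋ p1⊥))
  [⅋]  ⊢ (((p0⊥ ⊗ p0⊥) ⅋ p0) ⅋ p0)
    [⅋]  ⊢ p0, ((p0⊥ ⊗ p0⊥) ⅋ p0)
      [⊗]  ⊢ p0, p0, (p0⊥ ⊗ p0⊥)
        [Ax]  ⊢ p0, p0⊥
        [Ax]  ⊢ p0, p0⊥
  [⅋]  ⊢ (p1 ⅋ p1⊥)
    [Ax]  ⊢ p1, p1⊥

Result: YES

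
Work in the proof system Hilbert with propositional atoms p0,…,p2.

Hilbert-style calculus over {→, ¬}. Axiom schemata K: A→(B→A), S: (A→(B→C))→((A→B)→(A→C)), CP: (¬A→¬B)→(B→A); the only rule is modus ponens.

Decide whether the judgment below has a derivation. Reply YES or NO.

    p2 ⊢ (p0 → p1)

Enumerate valuations to refute Γ ⊢ Δ:
  v=000: Γ:[p2=F] Δ:[(p0 → p1)=T] refutes=False
  v=001: Γ:[p2=T] Δ:[(p0 → p1)=T] refutes=False
  v=010: Γ:[p2=F] Δ:[(p0 → p1)=T] refutes=False
  v=011: Γ:[p2=T] Δ:[(p0 → p1)=T] refutes=False
  v=100: Γ:[p2=F] Δ:[(p0 → p1)=F] refutes=False
  v=101: Γ:[p2=T] Δ:[(p0 → p1)=F] refutes=True  ← countermodel

Result: NO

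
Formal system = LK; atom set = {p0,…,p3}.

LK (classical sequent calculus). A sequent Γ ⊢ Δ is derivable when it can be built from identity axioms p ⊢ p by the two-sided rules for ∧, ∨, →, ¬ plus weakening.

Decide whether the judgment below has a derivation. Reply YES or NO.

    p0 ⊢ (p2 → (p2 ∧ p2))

Proof tree:
[→R] p0 ⊢ (p2 → (p2 ∧ p2))
  [∧R] p2, p0 ⊢ (p2 ∧ p2)
    [WL] p2, p0 ⊢ p2
      [Ax] p2 ⊢ p2
    [WL] p2, p0 ⊢ p2
      [Ax] p2 ⊢ p2

Result: YES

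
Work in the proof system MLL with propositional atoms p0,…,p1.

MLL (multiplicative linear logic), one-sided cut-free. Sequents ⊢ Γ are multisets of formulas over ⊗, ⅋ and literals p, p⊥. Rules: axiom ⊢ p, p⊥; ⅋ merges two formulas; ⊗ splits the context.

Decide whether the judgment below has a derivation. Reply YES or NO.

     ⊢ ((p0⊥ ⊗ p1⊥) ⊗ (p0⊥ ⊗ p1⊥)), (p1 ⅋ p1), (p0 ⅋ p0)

Derivation (root first):
[⅋]  ⊢ ((p0⊥ ⊗ p1⊥) ⊗ (p0⊥ ⊗ p1⊥)), (p1 ⅋ p1), (p0 ⅋ p0)
  [⅋]  ⊢ p0, p0, ((p0⊥ ⊗ p1⊥) ⊗ (p0⊥ ⊗ p1⊥)), (p1 ⅋ p1)
    [⊗]  ⊢ p0, p1, p0, p1, ((p0⊥ ⊗ p1⊥) ⊗ (p0⊥ ⊗ p1⊥))
      [⊗]  ⊢ p0, p1, (p0⊥ ⊗ p1⊥)
        [Ax]  ⊢ p0, p0⊥
        [Ax]  ⊢ p1, p1⊥
      [⊗]  ⊢ p0, p1, (p0⊥ ⊗ p1⊥)
        [Ax]  ⊢ p0, p0⊥
        [Ax]  ⊢ p1, p1⊥

Result: YES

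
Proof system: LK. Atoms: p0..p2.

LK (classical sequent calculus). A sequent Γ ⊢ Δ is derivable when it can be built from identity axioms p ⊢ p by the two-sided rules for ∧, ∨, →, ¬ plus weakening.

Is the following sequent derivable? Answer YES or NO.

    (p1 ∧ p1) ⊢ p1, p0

Derivation trace:
[∧L] (p1 ∧ p1) ⊢ p1, p0
  [WR] p1, p1 ⊢ p1, p0
    [WL] p1, p1 ⊢ p1
      [Ax] p1 ⊢ p1

Result: YES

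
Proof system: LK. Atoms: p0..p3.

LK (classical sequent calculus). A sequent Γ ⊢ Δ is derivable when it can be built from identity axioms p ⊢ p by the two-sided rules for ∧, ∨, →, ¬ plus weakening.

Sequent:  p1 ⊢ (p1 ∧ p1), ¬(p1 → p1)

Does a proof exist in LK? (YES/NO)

Derivation (root first):
[¬R] p1 ⊢ (p1 ∧ p1), ¬(p1 → p1)
  [∧R] p1, (p1 → p1) ⊢ (p1 ∧ p1)
    [WL] p1, (p1 → p1), p1 ⊢ p1
      [→L] p1, (p1 → p1) ⊢ p1
        [Ax] p1 ⊢ p1
        [Ax] p1 ⊢ p1
    [WL] p1, (p1 → p1), p1 ⊢ p1
      [→L] p1, (p1 → p1) ⊢ p1
        [Ax] p1 ⊢ p1
        [Ax] p1 ⊢ p1

Result: YES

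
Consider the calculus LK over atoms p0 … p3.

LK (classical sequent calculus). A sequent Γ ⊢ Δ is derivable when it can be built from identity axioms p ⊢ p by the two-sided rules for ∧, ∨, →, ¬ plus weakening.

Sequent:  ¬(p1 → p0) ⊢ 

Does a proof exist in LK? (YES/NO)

Enumerate valuations to refute Γ ⊢ Δ:
  v=0000: Γ:[¬(p1 → p0)=F] Δ:[] refutes=False
  v=0001: Γ:[¬(p1 → p0)=F] Δ:[] refutes=False
  v=0010: Γ:[¬(p1 → p0)=F] Δ:[] refutes=False
  v=0011: Γ:[¬(p1 → p0)=F] Δ:[] refutes=False
  v=0100: Γ:[¬(p1 → p0)=T] Δ:[] refutes=True  ← countermodel

Result: NO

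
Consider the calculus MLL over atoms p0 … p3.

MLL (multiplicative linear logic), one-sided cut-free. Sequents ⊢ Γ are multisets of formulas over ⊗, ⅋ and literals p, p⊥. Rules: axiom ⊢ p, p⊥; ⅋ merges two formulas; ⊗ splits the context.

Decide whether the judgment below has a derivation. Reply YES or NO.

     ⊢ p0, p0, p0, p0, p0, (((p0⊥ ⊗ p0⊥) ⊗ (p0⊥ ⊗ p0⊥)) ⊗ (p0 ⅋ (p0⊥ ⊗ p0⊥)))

Derivation trace:
[⊗]  ⊢ p0, p0, p0, p0, p0, (((p0⊥ ⊗ p0⊥) ⊗ (p0⊥ ⊗ p0⊥)) ⊗ (p0 ⅋ (p0⊥ ⊗ p0⊥)))
  [⊗]  ⊢ p0, p0, p0, p0, ((p0⊥ ⊗ p0⊥) ⊗ (p0⊥ ⊗ p0⊥))
    [⊗]  ⊢ p0, p0, (p0⊥ ⊗ p0⊥)
      [Ax]  ⊢ p0, p0⊥
      [Ax]  ⊢ p0, p0⊥
    [⊗]  ⊢ p0, p0, (p0⊥ ⊗ p0⊥)
      [Ax]  ⊢ p0, p0⊥
      [Ax]  ⊢ p0, p0⊥
  [⅋]  ⊢ p0, (p0 ⅋ (p0⊥ ⊗ p0⊥))
    [⊗]  ⊢ p0, p0, (p0⊥ ⊗ p0⊥)
      [Ax]  ⊢ p0, p0⊥
      [Ax]  ⊢ p0, p0⊥

Result: YES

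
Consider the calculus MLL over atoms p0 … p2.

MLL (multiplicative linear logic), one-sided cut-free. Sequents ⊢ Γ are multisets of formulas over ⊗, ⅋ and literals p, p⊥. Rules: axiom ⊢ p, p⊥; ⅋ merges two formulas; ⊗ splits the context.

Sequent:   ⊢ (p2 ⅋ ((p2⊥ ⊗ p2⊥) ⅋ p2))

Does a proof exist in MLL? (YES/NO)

Derivation (root first):
[⅋]  ⊢ (p2 ⅋ ((p2⊥ ⊗ p2⊥) ⅋ p2))
  [⅋]  ⊢ p2, ((p2⊥ ⊗ p2⊥) ⅋ p2)
    [⊗]  ⊢ p2, p2, (p2⊥ ⊗ p2⊥)
      [Ax]  ⊢ p2, p2⊥
      [Ax]  ⊢ p2, p2⊥

Result: YES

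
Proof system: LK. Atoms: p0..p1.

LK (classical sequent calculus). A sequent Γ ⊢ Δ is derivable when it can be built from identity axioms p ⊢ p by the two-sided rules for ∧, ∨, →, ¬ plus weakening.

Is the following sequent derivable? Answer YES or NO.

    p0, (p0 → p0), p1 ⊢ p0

Derivation (root first):
[WL] p0, (p0 → p0), p1 ⊢ p0
  [→L] p0, (p0 → p0) ⊢ p0
    [Ax] p0 ⊢ p0
    [WL] p0, p0 ⊢ p0
      [Ax] p0 ⊢ p0

Result: YES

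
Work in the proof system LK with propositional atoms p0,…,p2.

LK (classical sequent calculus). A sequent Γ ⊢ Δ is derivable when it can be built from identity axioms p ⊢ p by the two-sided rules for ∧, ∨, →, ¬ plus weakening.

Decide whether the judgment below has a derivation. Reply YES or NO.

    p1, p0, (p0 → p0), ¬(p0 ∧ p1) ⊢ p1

Derivation (root first):
[WR] p1, p0, (p0 → p0), ¬(p0 ∧ p1) ⊢ p1
  [¬L] p1, p0, (p0 → p0), ¬(p0 ∧ p1) ⊢ 
    [→L] p1, p0, (p0 → p0) ⊢ (p0 ∧ p1)
      [Ax] p0 ⊢ p0
      [∧R] p1, p0 ⊢ (p0 ∧ p1)
        [Ax] p0 ⊢ p0
        [Ax] p1 ⊢ p1

Result: YES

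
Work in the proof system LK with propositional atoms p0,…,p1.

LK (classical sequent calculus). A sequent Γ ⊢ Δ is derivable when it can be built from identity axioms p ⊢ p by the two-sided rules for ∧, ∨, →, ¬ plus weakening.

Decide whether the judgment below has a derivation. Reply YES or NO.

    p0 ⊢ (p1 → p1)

Derivation (root first):
[WL] p0 ⊢ (p1 → p1)
  [→R]  ⊢ (p1 → p1)
    [Ax] p1 ⊢ p1

Result: YES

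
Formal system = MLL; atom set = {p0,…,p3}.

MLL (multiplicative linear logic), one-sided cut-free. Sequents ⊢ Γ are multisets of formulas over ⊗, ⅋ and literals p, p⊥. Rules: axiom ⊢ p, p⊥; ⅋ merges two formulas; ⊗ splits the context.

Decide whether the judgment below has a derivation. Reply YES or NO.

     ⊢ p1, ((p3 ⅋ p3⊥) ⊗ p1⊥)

Derivation (root first):
[⊗]  ⊢ p1, ((p3 ⅋ p3⊥) ⊗ p1⊥)
  [⅋]  ⊢ (p3 ⅋ p3⊥)
    [Ax]  ⊢ p3, p3⊥
  [Ax]  ⊢ p1, p1⊥

Result: YES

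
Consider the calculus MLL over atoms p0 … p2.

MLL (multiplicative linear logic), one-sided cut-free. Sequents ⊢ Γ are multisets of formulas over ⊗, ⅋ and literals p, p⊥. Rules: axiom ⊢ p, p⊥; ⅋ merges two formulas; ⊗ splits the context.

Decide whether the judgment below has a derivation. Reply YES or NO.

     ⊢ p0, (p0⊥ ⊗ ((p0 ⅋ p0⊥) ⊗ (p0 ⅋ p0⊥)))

Proof tree:
[⊗]  ⊢ p0, (p0⊥ ⊗ ((p0 ⅋ p0⊥) ⊗ (p0 ⅋ p0⊥)))
  [Ax]  ⊢ p0, p0⊥
  [⊗]  ⊢ ((p0 ⅋ p0⊥) ⊗ (p0 ⅋ p0⊥))
    [⅋]  ⊢ (p0 ⅋ p0⊥)
      [Ax]  ⊢ p0, p0⊥
    [⅋]  ⊢ (p0 ⅋ p0⊥)
      [Ax]  ⊢ p0, p0⊥

Result: YES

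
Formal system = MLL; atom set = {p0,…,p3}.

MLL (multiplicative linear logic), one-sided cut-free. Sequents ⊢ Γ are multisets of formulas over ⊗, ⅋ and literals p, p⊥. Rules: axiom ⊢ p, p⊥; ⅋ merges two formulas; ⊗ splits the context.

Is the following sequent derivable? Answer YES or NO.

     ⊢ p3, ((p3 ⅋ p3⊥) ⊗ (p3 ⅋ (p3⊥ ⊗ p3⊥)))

Proof tree:
[⊗]  ⊢ p3, ((p3 ⅋ p3⊥) ⊗ (p3 ⅋ (p3⊥ ⊗ p3⊥)))
  [⅋]  ⊢ (p3 ⅋ p3⊥)
    [Ax]  ⊢ p3, p3⊥
  [⅋]  ⊢ p3, (p3 ⅋ (p3⊥ ⊗ p3⊥))
    [⊗]  ⊢ p3, p3, (p3⊥ ⊗ p3⊥)
      [Ax]  ⊢ p3, p3⊥
      [Ax]  ⊢ p3, p3⊥

Result: YES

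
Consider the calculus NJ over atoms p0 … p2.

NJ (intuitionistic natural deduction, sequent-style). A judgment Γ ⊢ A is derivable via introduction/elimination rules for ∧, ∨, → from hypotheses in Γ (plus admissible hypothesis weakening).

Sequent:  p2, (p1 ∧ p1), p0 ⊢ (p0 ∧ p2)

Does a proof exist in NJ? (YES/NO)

Proof tree:
[∧I] p2, (p1 ∧ p1), p0 ⊢ (p0 ∧ p2)
  [Ax] p0 ⊢ p0
  [Wk] p2, (p1 ∧ p1) ⊢ p2
    [Ax] p2 ⊢ p2

Result: YES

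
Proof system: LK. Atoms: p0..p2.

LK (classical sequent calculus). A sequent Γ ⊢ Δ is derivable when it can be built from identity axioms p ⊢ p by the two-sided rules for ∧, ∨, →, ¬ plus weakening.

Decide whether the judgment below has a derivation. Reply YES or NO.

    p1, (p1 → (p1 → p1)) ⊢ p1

Proof tree:
[→L] p1, (p1 → (p1 → p1)) ⊢ p1
  [Ax] p1 ⊢ p1
  [→L] p1, (p1 → p1) ⊢ p1
    [Ax] p1 ⊢ p1
    [Ax] p1 ⊢ p1

Result: YES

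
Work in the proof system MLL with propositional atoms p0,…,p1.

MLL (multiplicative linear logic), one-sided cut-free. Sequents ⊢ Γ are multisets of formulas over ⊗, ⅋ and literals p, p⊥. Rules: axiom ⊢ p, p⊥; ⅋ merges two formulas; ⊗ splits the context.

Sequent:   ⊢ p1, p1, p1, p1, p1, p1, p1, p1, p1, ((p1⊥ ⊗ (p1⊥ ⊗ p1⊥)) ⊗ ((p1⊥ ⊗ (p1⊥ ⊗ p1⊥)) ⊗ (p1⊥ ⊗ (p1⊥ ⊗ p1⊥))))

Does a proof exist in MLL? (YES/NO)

Derivation trace:
[⊗]  ⊢ p1, p1, p1, p1, p1, p1, p1, p1, p1, ((p1⊥ ⊗ (p1⊥ ⊗ p1⊥)) ⊗ ((p1⊥ ⊗ (p1⊥ ⊗ p1⊥)) ⊗ (p1⊥ ⊗ (p1⊥ ⊗ p1⊥))))
  [⊗]  ⊢ p1, p1, p1, (p1⊥ ⊗ (p1⊥ ⊗ p1⊥))
    [Ax]  ⊢ p1, p1⊥
    [⊗]  ⊢ p1, p1, (p1⊥ ⊗ p1⊥)
      [Ax]  ⊢ p1, p1⊥
      [Ax]  ⊢ p1, p1⊥
  [⊗]  ⊢ p1, p1, p1, p1, p1, p1, ((p1⊥ ⊗ (p1⊥ ⊗ p1⊥)) ⊗ (p1⊥ ⊗ (p1⊥ ⊗ p1⊥)))
    [⊗]  ⊢ p1, p1, p1, (p1⊥ ⊗ (p1⊥ ⊗ p1⊥))
      [Ax]  ⊢ p1, p1⊥
      [⊗]  ⊢ p1, p1, (p1⊥ ⊗ p1⊥)
        [Ax]  ⊢ p1, p1⊥
        [Ax]  ⊢ p1, p1⊥
    [⊗]  ⊢ p1, p1, p1, (p1⊥ ⊗ (p1⊥ ⊗ p1⊥))
      [Ax]  ⊢ p1, p1⊥
      [⊗]  ⊢ p1, p1, (p1⊥ ⊗ p1⊥)
        [Ax]  ⊢ p1, p1⊥
        [Ax]  ⊢ p1, p1⊥

Result: YES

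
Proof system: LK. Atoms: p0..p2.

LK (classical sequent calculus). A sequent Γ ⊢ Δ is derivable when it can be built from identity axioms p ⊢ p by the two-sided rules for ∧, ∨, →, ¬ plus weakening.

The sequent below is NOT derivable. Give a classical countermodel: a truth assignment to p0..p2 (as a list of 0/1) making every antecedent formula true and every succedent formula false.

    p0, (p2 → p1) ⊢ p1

Enumerate valuations to refute Γ ⊢ Δ:
  v=000: Γ:[p0=F, (p2 → p1)=T] Δ:[p1=F] refutes=False
  v=001: Γ:[p0=F, (p2 → p1)=F] Δ:[p1=F] refutes=False
  v=010: Γ:[p0=F, (p2 → p1)=T] Δ:[p1=T] refutes=False
  v=011: Γ:[p0=F, (p2 → p1)=T] Δ:[p1=T] refutes=False
  v=100: Γ:[p0=T, (p2 → p1)=T] Δ:[p1=F] refutes=True  ← countermodel

Result: [1, 0, 0]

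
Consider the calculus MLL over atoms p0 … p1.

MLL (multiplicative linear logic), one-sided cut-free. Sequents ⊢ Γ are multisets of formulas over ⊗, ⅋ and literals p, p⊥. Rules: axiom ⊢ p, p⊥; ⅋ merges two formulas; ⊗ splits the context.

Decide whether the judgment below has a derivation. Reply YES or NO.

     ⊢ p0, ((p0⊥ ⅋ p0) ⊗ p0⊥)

Proof tree:
[⊗]  ⊢ p0, ((p0⊥ ⅋ p0) ⊗ p0⊥)
  [⅋]  ⊢ (p0⊥ ⅋ p0)
    [Ax]  ⊢ p0, p0⊥
  [Ax]  ⊢ p0, p0⊥

Result: YES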